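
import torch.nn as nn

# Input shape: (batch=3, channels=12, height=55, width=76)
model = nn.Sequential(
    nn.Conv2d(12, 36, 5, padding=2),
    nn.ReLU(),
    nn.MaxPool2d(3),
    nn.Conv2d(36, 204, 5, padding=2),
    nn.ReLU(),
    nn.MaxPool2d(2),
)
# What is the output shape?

Input shape: (3, 12, 55, 76)
  -> after first Conv2d: (3, 36, 55, 76)
  -> after first MaxPool2d: (3, 36, 18, 25)
  -> after second Conv2d: (3, 204, 18, 25)
Output shape: (3, 204, 9, 12)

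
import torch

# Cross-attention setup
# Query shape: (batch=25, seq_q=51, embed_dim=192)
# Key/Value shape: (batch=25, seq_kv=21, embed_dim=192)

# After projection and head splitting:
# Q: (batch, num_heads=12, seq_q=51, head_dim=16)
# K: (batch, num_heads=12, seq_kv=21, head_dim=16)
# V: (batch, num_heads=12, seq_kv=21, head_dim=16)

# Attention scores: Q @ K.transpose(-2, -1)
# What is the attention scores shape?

Input shape: (25, 51, 192)
Output shape: (25, 12, 51, 21)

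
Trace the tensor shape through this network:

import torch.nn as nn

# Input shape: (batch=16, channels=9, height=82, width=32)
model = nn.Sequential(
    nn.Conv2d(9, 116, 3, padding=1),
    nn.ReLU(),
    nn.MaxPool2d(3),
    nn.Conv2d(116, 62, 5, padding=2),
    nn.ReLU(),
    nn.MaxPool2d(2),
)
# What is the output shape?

Input shape: (16, 9, 82, 32)
  -> after first Conv2d: (16, 116, 82, 32)
  -> after first MaxPool2d: (16, 116, 27, 10)
  -> after second Conv2d: (16, 62, 27, 10)
Output shape: (16, 62, 13, 5)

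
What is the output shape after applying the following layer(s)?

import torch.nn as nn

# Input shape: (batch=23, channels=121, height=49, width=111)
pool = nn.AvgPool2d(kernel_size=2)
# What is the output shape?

Input shape: (23, 121, 49, 111)
Output shape: (23, 121, 24, 55)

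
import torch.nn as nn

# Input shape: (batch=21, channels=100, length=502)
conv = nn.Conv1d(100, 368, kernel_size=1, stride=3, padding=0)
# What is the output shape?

Input shape: (21, 100, 502)
Output shape: (21, 368, 168)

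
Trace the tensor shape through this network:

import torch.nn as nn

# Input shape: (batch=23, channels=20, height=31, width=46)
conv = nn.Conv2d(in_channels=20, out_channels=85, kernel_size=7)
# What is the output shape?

Input shape: (23, 20, 31, 46)
Output shape: (23, 85, 25, 40)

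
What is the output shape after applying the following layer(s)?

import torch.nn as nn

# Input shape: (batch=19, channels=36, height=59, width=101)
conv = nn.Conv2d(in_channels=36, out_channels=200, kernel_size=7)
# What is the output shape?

Input shape: (19, 36, 59, 101)
Output shape: (19, 200, 53, 95)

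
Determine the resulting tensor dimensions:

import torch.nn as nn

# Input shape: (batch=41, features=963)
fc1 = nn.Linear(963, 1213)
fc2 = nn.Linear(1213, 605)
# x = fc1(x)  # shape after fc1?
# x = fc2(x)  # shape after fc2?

Input shape: (41, 963)
  -> after fc1: (41, 1213)
Output shape: (41, 605)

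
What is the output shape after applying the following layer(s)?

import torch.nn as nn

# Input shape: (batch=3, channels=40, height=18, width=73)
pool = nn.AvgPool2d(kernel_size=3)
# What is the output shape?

Input shape: (3, 40, 18, 73)
Output shape: (3, 40, 6, 24)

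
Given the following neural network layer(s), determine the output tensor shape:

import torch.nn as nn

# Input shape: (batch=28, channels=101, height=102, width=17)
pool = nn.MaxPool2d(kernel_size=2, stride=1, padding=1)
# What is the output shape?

Input shape: (28, 101, 102, 17)
Output shape: (28, 101, 103, 18)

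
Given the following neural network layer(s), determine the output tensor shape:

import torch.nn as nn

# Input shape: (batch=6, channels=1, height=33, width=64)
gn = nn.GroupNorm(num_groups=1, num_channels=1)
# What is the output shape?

Input shape: (6, 1, 33, 64)
Output shape: (6, 1, 33, 64)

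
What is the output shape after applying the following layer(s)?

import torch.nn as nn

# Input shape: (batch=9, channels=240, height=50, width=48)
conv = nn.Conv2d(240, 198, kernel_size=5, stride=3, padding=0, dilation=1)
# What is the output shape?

Input shape: (9, 240, 50, 48)
Output shape: (9, 198, 16, 15)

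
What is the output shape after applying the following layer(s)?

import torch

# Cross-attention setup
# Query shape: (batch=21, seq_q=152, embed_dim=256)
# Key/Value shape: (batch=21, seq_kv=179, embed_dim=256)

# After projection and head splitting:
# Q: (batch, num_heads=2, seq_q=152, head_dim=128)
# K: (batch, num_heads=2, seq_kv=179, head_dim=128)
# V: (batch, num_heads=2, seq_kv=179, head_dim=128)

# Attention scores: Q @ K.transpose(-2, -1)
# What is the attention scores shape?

Input shape: (21, 152, 256)
Output shape: (21, 2, 152, 179)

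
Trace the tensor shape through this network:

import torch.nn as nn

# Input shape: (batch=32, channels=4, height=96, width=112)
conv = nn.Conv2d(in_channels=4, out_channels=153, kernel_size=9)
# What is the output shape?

Input shape: (32, 4, 96, 112)
Output shape: (32, 153, 88, 104)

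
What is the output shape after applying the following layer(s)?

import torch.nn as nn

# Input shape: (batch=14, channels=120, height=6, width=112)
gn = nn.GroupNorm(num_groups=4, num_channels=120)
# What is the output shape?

Input shape: (14, 120, 6, 112)
Output shape: (14, 120, 6, 112)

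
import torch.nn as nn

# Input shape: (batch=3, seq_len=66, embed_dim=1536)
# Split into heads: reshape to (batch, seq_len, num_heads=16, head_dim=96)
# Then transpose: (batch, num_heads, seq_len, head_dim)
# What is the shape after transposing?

Input shape: (3, 66, 1536)
  -> after reshape: (3, 66, 16, 96)
Output shape: (3, 16, 66, 96)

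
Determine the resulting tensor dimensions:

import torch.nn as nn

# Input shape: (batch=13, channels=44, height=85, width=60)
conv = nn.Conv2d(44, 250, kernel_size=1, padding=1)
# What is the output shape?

Input shape: (13, 44, 85, 60)
Output shape: (13, 250, 87, 62)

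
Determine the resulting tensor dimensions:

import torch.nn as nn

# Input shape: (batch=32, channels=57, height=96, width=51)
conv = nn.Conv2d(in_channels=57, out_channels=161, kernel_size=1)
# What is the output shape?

Input shape: (32, 57, 96, 51)
Output shape: (32, 161, 96, 51)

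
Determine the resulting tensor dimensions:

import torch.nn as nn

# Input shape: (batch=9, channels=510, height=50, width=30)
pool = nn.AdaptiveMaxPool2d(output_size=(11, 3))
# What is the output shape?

Input shape: (9, 510, 50, 30)
Output shape: (9, 510, 11, 3)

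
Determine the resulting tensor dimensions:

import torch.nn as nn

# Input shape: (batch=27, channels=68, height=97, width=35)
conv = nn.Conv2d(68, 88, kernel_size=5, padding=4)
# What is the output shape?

Input shape: (27, 68, 97, 35)
Output shape: (27, 88, 101, 39)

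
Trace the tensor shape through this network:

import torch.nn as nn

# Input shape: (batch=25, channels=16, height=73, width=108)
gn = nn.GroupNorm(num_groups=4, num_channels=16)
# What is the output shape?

Input shape: (25, 16, 73, 108)
Output shape: (25, 16, 73, 108)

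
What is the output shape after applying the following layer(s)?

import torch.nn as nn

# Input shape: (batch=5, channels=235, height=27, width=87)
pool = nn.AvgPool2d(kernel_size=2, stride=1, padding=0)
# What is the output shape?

Input shape: (5, 235, 27, 87)
Output shape: (5, 235, 26, 86)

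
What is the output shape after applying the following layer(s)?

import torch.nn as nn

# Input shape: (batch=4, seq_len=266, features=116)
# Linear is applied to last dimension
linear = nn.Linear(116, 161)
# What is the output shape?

Input shape: (4, 266, 116)
Output shape: (4, 266, 161)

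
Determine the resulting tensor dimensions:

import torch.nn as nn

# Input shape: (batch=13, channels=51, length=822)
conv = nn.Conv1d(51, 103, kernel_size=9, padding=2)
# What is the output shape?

Input shape: (13, 51, 822)
Output shape: (13, 103, 818)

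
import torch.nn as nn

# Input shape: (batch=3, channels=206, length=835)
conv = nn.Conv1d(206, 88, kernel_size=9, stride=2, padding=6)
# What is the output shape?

Input shape: (3, 206, 835)
Output shape: (3, 88, 420)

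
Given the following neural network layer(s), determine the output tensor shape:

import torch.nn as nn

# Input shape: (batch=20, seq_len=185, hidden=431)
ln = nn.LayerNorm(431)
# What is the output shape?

Input shape: (20, 185, 431)
Output shape: (20, 185, 431)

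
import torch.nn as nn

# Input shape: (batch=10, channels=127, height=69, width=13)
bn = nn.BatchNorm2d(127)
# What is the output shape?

Input shape: (10, 127, 69, 13)
Output shape: (10, 127, 69, 13)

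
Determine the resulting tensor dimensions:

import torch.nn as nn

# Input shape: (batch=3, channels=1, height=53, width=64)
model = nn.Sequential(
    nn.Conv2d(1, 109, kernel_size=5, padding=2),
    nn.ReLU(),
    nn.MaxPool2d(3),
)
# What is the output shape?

Input shape: (3, 1, 53, 64)
  -> after Conv2d: (3, 109, 53, 64)
  -> after ReLU: (3, 109, 53, 64)
Output shape: (3, 109, 17, 21)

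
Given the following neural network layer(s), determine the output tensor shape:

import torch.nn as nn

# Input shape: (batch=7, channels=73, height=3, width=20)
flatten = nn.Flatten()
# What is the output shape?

Input shape: (7, 73, 3, 20)
Output shape: (7, 4380)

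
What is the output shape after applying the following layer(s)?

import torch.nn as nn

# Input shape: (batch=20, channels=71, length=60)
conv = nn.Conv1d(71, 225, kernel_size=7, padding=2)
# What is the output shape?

Input shape: (20, 71, 60)
Output shape: (20, 225, 58)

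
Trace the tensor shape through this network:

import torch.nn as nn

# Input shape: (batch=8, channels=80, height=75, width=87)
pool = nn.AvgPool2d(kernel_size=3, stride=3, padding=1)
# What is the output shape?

Input shape: (8, 80, 75, 87)
Output shape: (8, 80, 25, 29)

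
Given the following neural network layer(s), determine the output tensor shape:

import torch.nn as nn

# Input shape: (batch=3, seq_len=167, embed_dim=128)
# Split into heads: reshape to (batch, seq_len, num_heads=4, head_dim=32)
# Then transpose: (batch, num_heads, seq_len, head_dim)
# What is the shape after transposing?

Input shape: (3, 167, 128)
  -> after reshape: (3, 167, 4, 32)
Output shape: (3, 4, 167, 32)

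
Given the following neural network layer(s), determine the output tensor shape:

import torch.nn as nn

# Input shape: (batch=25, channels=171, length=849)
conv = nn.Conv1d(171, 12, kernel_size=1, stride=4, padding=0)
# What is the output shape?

Input shape: (25, 171, 849)
Output shape: (25, 12, 213)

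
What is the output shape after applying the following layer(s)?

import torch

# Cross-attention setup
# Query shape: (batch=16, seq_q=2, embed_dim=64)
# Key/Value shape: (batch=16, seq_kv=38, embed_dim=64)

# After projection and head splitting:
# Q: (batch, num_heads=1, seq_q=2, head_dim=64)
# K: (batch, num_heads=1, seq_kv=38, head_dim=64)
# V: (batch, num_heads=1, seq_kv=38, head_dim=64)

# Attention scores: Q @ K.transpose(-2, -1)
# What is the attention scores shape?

Input shape: (16, 2, 64)
Output shape: (16, 1, 2, 38)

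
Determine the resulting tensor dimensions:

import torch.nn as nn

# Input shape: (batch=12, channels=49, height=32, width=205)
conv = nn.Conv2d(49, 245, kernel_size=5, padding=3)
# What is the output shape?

Input shape: (12, 49, 32, 205)
Output shape: (12, 245, 34, 207)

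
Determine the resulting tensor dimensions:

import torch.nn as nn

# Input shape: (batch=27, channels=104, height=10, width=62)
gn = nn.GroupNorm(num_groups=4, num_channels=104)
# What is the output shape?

Input shape: (27, 104, 10, 62)
Output shape: (27, 104, 10, 62)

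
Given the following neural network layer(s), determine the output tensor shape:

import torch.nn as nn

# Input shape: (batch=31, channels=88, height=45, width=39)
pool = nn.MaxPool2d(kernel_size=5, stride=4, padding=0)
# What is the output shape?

Input shape: (31, 88, 45, 39)
Output shape: (31, 88, 11, 9)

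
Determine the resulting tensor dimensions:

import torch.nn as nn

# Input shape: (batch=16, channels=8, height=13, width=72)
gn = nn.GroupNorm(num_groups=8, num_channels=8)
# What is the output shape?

Input shape: (16, 8, 13, 72)
Output shape: (16, 8, 13, 72)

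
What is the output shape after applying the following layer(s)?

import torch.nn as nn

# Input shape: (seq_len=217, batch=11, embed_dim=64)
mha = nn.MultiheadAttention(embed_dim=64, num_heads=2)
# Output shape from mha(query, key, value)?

Input shape: (217, 11, 64)
Output shape: (217, 11, 64)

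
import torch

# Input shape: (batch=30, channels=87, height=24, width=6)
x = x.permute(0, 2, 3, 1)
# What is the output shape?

Input shape: (30, 87, 24, 6)
Output shape: (30, 24, 6, 87)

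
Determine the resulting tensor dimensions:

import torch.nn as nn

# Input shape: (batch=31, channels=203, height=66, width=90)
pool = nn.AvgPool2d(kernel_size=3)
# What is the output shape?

Input shape: (31, 203, 66, 90)
Output shape: (31, 203, 22, 30)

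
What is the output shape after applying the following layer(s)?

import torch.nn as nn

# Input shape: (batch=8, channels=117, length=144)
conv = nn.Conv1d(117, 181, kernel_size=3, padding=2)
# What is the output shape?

Input shape: (8, 117, 144)
Output shape: (8, 181, 146)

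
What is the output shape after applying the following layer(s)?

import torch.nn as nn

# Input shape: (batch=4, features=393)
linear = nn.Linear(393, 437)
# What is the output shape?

Input shape: (4, 393)
Output shape: (4, 437)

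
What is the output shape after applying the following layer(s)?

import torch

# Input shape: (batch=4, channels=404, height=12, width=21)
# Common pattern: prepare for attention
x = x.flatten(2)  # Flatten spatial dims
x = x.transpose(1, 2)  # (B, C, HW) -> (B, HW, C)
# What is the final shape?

Input shape: (4, 404, 12, 21)
  -> after flatten(2): (4, 404, 252)
Output shape: (4, 252, 404)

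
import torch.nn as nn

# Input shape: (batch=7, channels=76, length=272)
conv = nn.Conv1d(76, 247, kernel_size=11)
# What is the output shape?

Input shape: (7, 76, 272)
Output shape: (7, 247, 262)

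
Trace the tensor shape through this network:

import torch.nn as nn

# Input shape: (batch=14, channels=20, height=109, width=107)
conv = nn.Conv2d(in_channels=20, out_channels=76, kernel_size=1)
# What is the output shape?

Input shape: (14, 20, 109, 107)
Output shape: (14, 76, 109, 107)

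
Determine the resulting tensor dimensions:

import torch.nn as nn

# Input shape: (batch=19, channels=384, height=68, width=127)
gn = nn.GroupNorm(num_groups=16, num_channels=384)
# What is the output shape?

Input shape: (19, 384, 68, 127)
Output shape: (19, 384, 68, 127)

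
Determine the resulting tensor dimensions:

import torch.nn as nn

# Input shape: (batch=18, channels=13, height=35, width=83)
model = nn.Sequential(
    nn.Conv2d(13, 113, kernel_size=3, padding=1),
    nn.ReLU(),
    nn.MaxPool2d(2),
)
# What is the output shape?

Input shape: (18, 13, 35, 83)
  -> after Conv2d: (18, 113, 35, 83)
  -> after ReLU: (18, 113, 35, 83)
Output shape: (18, 113, 17, 41)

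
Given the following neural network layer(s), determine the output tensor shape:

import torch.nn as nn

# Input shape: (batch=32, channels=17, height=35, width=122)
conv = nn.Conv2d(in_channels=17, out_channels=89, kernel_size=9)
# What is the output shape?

Input shape: (32, 17, 35, 122)
Output shape: (32, 89, 27, 114)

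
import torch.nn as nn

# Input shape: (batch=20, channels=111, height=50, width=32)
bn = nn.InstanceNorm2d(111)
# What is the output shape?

Input shape: (20, 111, 50, 32)
Output shape: (20, 111, 50, 32)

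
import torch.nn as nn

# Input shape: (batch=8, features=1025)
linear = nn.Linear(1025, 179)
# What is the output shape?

Input shape: (8, 1025)
Output shape: (8, 179)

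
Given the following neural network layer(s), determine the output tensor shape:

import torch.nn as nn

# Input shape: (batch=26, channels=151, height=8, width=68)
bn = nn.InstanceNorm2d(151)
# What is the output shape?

Input shape: (26, 151, 8, 68)
Output shape: (26, 151, 8, 68)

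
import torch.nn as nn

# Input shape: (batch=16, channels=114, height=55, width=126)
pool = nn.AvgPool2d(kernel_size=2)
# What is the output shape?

Input shape: (16, 114, 55, 126)
Output shape: (16, 114, 27, 63)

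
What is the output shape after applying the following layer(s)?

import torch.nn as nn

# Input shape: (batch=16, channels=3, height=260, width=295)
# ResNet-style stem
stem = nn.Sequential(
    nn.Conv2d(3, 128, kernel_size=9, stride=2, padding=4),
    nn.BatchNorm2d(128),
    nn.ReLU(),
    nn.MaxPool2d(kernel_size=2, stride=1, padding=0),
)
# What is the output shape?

Input shape: (16, 3, 260, 295)
  -> after Conv2d 9x9 stride=2: (16, 128, 130, 148)
Output shape: (16, 128, 129, 147)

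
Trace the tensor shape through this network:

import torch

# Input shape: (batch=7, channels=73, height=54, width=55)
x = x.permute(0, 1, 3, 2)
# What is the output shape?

Input shape: (7, 73, 54, 55)
Output shape: (7, 73, 55, 54)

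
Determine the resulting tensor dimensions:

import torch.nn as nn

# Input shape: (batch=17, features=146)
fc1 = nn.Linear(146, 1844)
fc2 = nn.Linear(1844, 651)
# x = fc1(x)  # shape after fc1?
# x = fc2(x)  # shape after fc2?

Input shape: (17, 146)
  -> after fc1: (17, 1844)
Output shape: (17, 651)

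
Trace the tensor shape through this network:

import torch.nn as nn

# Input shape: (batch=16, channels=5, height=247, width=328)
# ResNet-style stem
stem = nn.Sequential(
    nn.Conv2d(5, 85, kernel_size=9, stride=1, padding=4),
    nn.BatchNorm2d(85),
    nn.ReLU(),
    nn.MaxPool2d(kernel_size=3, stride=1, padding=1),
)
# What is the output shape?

Input shape: (16, 5, 247, 328)
  -> after Conv2d 9x9 stride=1: (16, 85, 247, 328)
Output shape: (16, 85, 247, 328)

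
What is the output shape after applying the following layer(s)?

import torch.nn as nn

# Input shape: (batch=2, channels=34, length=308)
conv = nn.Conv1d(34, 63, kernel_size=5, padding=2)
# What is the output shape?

Input shape: (2, 34, 308)
Output shape: (2, 63, 308)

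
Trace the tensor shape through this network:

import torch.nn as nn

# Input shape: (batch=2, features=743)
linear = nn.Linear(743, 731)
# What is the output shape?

Input shape: (2, 743)
Output shape: (2, 731)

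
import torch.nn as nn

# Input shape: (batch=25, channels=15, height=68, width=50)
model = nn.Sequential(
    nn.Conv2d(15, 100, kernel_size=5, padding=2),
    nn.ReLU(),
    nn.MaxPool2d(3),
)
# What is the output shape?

Input shape: (25, 15, 68, 50)
  -> after Conv2d: (25, 100, 68, 50)
  -> after ReLU: (25, 100, 68, 50)
Output shape: (25, 100, 22, 16)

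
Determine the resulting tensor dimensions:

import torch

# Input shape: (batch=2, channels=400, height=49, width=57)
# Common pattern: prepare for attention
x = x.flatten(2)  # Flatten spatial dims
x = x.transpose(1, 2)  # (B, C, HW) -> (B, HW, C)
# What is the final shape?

Input shape: (2, 400, 49, 57)
  -> after flatten(2): (2, 400, 2793)
Output shape: (2, 2793, 400)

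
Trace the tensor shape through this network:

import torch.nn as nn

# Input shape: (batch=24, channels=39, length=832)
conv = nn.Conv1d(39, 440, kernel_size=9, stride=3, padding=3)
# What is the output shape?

Input shape: (24, 39, 832)
Output shape: (24, 440, 277)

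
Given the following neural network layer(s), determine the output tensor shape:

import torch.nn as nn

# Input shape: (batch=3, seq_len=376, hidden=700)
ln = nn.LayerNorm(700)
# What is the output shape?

Input shape: (3, 376, 700)
Output shape: (3, 376, 700)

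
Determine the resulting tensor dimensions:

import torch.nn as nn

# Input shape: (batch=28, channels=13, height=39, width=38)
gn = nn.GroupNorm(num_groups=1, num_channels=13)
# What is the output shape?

Input shape: (28, 13, 39, 38)
Output shape: (28, 13, 39, 38)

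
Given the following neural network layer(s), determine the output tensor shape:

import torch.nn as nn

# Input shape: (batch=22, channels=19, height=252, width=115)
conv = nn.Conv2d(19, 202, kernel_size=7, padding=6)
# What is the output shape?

Input shape: (22, 19, 252, 115)
Output shape: (22, 202, 258, 121)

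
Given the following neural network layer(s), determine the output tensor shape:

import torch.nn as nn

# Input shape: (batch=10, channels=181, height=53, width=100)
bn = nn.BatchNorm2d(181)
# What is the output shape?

Input shape: (10, 181, 53, 100)
Output shape: (10, 181, 53, 100)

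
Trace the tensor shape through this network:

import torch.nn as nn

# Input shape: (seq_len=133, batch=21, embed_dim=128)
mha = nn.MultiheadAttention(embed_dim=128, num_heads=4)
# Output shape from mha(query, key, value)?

Input shape: (133, 21, 128)
Output shape: (133, 21, 128)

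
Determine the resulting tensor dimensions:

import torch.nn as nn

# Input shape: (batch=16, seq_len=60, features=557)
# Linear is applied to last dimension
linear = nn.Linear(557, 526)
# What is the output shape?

Input shape: (16, 60, 557)
Output shape: (16, 60, 526)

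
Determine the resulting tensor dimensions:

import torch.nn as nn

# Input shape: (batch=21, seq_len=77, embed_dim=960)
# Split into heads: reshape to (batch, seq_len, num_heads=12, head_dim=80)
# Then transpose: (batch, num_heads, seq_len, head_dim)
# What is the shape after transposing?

Input shape: (21, 77, 960)
  -> after reshape: (21, 77, 12, 80)
Output shape: (21, 12, 77, 80)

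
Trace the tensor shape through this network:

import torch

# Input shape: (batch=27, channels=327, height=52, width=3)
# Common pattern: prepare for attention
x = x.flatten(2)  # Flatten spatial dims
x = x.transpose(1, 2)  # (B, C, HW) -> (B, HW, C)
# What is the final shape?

Input shape: (27, 327, 52, 3)
  -> after flatten(2): (27, 327, 156)
Output shape: (27, 156, 327)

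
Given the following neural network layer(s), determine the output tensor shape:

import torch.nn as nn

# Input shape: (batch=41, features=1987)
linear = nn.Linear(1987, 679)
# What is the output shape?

Input shape: (41, 1987)
Output shape: (41, 679)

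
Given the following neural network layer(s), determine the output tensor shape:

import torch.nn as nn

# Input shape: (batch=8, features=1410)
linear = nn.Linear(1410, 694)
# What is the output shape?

Input shape: (8, 1410)
Output shape: (8, 694)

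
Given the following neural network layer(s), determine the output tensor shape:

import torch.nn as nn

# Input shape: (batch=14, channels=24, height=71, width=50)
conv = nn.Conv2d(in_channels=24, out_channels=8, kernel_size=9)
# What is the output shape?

Input shape: (14, 24, 71, 50)
Output shape: (14, 8, 63, 42)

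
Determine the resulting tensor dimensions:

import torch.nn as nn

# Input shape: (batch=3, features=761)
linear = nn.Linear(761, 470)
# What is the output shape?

Input shape: (3, 761)
Output shape: (3, 470)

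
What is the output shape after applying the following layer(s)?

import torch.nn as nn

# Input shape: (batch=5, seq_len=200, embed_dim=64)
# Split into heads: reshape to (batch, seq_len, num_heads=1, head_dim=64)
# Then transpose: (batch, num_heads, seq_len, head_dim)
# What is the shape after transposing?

Input shape: (5, 200, 64)
  -> after reshape: (5, 200, 1, 64)
Output shape: (5, 1, 200, 64)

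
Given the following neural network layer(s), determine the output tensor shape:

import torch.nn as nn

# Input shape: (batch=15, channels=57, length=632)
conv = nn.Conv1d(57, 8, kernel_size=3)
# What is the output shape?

Input shape: (15, 57, 632)
Output shape: (15, 8, 630)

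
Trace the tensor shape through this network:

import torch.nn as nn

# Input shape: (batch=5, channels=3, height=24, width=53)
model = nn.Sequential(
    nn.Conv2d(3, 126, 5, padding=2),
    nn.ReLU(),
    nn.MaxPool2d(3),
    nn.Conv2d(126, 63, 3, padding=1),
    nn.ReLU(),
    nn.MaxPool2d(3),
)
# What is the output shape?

Input shape: (5, 3, 24, 53)
  -> after first Conv2d: (5, 126, 24, 53)
  -> after first MaxPool2d: (5, 126, 8, 17)
  -> after second Conv2d: (5, 63, 8, 17)
Output shape: (5, 63, 2, 5)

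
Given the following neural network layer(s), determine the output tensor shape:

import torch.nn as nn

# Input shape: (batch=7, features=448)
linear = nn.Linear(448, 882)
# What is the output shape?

Input shape: (7, 448)
Output shape: (7, 882)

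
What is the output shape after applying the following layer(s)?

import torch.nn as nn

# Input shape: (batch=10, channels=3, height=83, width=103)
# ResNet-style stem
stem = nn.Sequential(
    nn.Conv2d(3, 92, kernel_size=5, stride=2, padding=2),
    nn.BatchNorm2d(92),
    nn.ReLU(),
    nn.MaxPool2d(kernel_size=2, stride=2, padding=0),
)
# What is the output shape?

Input shape: (10, 3, 83, 103)
  -> after Conv2d 5x5 stride=2: (10, 92, 42, 52)
Output shape: (10, 92, 21, 26)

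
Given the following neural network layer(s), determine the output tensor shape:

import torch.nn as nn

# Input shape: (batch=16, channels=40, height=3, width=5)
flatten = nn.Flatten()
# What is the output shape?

Input shape: (16, 40, 3, 5)
Output shape: (16, 600)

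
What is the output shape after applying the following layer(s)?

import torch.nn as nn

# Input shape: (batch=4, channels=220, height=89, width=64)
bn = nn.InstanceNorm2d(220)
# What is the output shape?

Input shape: (4, 220, 89, 64)
Output shape: (4, 220, 89, 64)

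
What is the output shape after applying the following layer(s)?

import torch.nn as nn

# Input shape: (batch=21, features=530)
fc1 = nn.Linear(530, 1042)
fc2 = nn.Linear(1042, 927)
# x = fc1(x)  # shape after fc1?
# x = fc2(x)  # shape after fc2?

Input shape: (21, 530)
  -> after fc1: (21, 1042)
Output shape: (21, 927)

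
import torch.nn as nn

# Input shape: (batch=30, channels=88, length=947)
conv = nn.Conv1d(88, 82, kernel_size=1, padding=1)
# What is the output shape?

Input shape: (30, 88, 947)
Output shape: (30, 82, 949)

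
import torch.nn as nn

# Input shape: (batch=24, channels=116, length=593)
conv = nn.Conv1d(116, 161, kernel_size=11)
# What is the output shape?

Input shape: (24, 116, 593)
Output shape: (24, 161, 583)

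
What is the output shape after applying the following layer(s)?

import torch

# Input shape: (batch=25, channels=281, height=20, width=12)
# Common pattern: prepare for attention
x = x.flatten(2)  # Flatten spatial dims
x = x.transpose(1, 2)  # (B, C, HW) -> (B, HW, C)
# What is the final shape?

Input shape: (25, 281, 20, 12)
  -> after flatten(2): (25, 281, 240)
Output shape: (25, 240, 281)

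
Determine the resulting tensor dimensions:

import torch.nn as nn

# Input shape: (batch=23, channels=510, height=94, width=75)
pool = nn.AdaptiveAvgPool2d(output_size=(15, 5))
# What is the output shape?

Input shape: (23, 510, 94, 75)
Output shape: (23, 510, 15, 5)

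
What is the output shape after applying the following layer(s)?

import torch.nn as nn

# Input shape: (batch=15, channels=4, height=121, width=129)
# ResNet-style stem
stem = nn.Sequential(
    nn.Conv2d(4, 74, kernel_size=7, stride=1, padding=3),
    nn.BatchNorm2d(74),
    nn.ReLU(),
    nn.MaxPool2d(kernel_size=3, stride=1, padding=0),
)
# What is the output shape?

Input shape: (15, 4, 121, 129)
  -> after Conv2d 7x7 stride=1: (15, 74, 121, 129)
Output shape: (15, 74, 119, 127)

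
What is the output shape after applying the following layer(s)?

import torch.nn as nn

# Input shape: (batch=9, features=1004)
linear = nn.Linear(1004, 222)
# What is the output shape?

Input shape: (9, 1004)
Output shape: (9, 222)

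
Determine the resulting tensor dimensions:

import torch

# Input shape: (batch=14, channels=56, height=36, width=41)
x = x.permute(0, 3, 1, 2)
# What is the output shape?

Input shape: (14, 56, 36, 41)
Output shape: (14, 41, 56, 36)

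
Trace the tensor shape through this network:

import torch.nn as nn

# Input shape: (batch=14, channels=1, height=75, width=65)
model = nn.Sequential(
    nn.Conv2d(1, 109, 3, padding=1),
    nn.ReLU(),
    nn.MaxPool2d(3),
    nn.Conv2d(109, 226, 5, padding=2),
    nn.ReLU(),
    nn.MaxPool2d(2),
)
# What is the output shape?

Input shape: (14, 1, 75, 65)
  -> after first Conv2d: (14, 109, 75, 65)
  -> after first MaxPool2d: (14, 109, 25, 21)
  -> after second Conv2d: (14, 226, 25, 21)
Output shape: (14, 226, 12, 10)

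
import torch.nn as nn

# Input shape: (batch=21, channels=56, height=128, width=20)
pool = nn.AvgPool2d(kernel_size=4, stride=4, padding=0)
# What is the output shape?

Input shape: (21, 56, 128, 20)
Output shape: (21, 56, 32, 5)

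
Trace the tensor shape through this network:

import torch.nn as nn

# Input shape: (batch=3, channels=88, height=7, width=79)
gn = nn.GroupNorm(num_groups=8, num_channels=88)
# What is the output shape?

Input shape: (3, 88, 7, 79)
Output shape: (3, 88, 7, 79)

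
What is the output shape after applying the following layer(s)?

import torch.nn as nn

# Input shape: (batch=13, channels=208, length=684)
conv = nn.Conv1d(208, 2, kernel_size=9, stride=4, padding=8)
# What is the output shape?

Input shape: (13, 208, 684)
Output shape: (13, 2, 173)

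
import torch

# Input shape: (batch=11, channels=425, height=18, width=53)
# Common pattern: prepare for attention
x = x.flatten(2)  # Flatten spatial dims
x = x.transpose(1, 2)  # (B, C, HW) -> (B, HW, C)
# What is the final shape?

Input shape: (11, 425, 18, 53)
  -> after flatten(2): (11, 425, 954)
Output shape: (11, 954, 425)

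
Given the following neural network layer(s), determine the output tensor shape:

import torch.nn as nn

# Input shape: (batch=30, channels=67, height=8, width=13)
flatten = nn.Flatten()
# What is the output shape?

Input shape: (30, 67, 8, 13)
Output shape: (30, 6968)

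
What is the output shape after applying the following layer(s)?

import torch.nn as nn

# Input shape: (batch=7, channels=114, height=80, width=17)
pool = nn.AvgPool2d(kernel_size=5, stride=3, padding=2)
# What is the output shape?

Input shape: (7, 114, 80, 17)
Output shape: (7, 114, 27, 6)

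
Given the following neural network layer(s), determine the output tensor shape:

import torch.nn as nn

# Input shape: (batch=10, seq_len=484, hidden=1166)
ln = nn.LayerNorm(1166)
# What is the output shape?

Input shape: (10, 484, 1166)
Output shape: (10, 484, 1166)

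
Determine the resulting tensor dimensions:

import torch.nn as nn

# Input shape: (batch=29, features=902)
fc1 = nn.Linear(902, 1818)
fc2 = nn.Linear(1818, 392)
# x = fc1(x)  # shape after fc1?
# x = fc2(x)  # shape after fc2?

Input shape: (29, 902)
  -> after fc1: (29, 1818)
Output shape: (29, 392)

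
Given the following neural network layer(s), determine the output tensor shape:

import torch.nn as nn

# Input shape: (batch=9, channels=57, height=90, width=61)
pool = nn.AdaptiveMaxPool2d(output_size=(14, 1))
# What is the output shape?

Input shape: (9, 57, 90, 61)
Output shape: (9, 57, 14, 1)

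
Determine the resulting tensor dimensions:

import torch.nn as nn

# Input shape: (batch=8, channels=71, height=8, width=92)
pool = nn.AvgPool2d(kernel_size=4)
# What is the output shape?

Input shape: (8, 71, 8, 92)
Output shape: (8, 71, 2, 23)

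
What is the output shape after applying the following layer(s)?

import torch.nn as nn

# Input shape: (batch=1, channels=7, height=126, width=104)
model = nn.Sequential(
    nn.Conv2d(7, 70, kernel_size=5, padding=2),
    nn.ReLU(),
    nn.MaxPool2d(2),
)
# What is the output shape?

Input shape: (1, 7, 126, 104)
  -> after Conv2d: (1, 70, 126, 104)
  -> after ReLU: (1, 70, 126, 104)
Output shape: (1, 70, 63, 52)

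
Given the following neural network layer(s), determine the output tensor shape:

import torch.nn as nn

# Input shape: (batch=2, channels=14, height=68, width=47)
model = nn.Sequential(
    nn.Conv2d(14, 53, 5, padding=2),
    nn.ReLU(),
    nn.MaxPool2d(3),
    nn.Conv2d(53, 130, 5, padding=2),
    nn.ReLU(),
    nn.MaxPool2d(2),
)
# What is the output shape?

Input shape: (2, 14, 68, 47)
  -> after first Conv2d: (2, 53, 68, 47)
  -> after first MaxPool2d: (2, 53, 22, 15)
  -> after second Conv2d: (2, 130, 22, 15)
Output shape: (2, 130, 11, 7)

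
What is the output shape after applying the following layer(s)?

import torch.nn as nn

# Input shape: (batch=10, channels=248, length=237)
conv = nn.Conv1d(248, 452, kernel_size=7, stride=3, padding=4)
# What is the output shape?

Input shape: (10, 248, 237)
Output shape: (10, 452, 80)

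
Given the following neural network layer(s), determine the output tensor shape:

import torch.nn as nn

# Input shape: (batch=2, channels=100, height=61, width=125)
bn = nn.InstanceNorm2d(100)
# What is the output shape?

Input shape: (2, 100, 61, 125)
Output shape: (2, 100, 61, 125)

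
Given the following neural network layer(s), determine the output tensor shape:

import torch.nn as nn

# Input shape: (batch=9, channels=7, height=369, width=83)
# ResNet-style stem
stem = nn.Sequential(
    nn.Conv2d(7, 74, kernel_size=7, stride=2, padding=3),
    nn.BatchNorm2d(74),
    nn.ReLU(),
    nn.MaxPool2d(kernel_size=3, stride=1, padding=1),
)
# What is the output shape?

Input shape: (9, 7, 369, 83)
  -> after Conv2d 7x7 stride=2: (9, 74, 185, 42)
Output shape: (9, 74, 185, 42)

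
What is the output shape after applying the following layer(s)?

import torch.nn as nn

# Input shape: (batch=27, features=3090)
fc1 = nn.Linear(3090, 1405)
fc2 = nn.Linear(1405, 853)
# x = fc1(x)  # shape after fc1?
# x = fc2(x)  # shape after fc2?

Input shape: (27, 3090)
  -> after fc1: (27, 1405)
Output shape: (27, 853)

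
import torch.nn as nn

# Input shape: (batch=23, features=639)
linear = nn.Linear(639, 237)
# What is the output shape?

Input shape: (23, 639)
Output shape: (23, 237)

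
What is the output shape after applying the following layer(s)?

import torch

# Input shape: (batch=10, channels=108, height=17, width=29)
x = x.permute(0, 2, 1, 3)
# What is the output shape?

Input shape: (10, 108, 17, 29)
Output shape: (10, 17, 108, 29)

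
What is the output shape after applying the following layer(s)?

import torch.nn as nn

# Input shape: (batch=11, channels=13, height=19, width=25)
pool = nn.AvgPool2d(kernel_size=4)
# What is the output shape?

Input shape: (11, 13, 19, 25)
Output shape: (11, 13, 4, 6)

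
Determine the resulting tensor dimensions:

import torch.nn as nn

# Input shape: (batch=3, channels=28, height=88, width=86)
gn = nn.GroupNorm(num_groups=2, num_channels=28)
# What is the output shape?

Input shape: (3, 28, 88, 86)
Output shape: (3, 28, 88, 86)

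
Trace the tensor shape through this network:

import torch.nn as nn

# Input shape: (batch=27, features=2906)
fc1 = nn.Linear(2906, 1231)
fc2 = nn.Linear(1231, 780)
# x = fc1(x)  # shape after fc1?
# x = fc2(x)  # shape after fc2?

Input shape: (27, 2906)
  -> after fc1: (27, 1231)
Output shape: (27, 780)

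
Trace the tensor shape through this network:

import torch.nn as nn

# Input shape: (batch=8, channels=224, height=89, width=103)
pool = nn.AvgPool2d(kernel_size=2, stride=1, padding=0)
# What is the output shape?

Input shape: (8, 224, 89, 103)
Output shape: (8, 224, 88, 102)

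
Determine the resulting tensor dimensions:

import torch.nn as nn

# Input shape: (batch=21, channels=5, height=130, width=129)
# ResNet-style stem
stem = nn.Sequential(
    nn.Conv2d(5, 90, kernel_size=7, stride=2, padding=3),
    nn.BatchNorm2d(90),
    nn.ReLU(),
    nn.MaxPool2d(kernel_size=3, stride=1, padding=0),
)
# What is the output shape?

Input shape: (21, 5, 130, 129)
  -> after Conv2d 7x7 stride=2: (21, 90, 65, 65)
Output shape: (21, 90, 63, 63)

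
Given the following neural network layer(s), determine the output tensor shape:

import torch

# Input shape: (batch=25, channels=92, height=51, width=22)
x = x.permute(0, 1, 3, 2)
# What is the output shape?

Input shape: (25, 92, 51, 22)
Output shape: (25, 92, 22, 51)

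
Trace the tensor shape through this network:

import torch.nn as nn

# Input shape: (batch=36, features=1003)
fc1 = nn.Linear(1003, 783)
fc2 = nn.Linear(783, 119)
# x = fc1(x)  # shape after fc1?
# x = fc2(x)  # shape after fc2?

Input shape: (36, 1003)
  -> after fc1: (36, 783)
Output shape: (36, 119)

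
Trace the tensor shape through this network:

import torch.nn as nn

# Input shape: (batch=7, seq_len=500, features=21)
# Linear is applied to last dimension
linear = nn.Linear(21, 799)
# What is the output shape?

Input shape: (7, 500, 21)
Output shape: (7, 500, 799)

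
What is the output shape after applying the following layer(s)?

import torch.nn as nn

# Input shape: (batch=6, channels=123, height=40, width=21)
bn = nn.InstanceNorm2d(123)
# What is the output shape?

Input shape: (6, 123, 40, 21)
Output shape: (6, 123, 40, 21)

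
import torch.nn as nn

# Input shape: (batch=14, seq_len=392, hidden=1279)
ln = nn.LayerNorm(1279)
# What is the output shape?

Input shape: (14, 392, 1279)
Output shape: (14, 392, 1279)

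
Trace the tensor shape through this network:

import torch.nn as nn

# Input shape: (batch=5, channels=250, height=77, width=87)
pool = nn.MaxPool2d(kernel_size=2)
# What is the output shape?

Input shape: (5, 250, 77, 87)
Output shape: (5, 250, 38, 43)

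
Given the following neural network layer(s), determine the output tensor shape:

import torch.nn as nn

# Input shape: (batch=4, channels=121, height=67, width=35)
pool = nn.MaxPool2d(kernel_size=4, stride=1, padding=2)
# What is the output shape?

Input shape: (4, 121, 67, 35)
Output shape: (4, 121, 68, 36)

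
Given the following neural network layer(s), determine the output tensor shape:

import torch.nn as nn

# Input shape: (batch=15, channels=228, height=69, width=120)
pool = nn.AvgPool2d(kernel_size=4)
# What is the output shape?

Input shape: (15, 228, 69, 120)
Output shape: (15, 228, 17, 30)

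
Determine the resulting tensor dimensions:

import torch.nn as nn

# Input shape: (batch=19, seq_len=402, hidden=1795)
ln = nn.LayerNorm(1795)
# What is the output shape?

Input shape: (19, 402, 1795)
Output shape: (19, 402, 1795)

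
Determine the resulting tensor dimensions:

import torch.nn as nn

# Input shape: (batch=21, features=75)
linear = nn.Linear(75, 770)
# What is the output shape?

Input shape: (21, 75)
Output shape: (21, 770)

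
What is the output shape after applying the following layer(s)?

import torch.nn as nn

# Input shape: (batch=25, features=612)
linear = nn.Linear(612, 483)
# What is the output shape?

Input shape: (25, 612)
Output shape: (25, 483)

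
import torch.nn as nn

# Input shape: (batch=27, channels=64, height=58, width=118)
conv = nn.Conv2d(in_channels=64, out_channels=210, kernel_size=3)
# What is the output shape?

Input shape: (27, 64, 58, 118)
Output shape: (27, 210, 56, 116)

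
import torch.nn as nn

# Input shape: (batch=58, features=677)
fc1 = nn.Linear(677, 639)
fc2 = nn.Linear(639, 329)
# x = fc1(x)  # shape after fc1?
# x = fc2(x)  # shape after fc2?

Input shape: (58, 677)
  -> after fc1: (58, 639)
Output shape: (58, 329)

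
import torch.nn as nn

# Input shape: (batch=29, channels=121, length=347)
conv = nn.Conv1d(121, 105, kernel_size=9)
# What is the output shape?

Input shape: (29, 121, 347)
Output shape: (29, 105, 339)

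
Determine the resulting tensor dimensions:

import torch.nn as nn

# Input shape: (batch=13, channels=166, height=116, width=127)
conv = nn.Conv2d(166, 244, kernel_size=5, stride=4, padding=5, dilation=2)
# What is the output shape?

Input shape: (13, 166, 116, 127)
Output shape: (13, 244, 30, 33)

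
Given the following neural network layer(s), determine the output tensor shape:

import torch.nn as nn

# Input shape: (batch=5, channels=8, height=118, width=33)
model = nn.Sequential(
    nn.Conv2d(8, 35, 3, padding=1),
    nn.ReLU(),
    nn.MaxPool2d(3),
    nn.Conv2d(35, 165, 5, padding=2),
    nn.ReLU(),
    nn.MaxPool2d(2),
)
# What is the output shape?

Input shape: (5, 8, 118, 33)
  -> after first Conv2d: (5, 35, 118, 33)
  -> after first MaxPool2d: (5, 35, 39, 11)
  -> after second Conv2d: (5, 165, 39, 11)
Output shape: (5, 165, 19, 5)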